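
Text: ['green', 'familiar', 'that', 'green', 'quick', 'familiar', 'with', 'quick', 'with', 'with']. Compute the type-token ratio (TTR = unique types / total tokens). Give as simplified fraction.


Tokens: 10
Unique types: ('familiar', 'green', 'quick', 'that', 'with') = 5
TTR = 5/10
Simplify: divide both by 5 -> 1/2
TTR = 1/2

1/2


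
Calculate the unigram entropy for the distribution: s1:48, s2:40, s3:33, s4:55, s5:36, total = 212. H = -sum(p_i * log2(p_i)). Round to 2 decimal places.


Computing entropy H = -sum(p_i * log2(p_i)):
  s1: p = 48/212 = 0.2264, -p*log2(p) = 0.4852
  s2: p = 40/212 = 0.1887, -p*log2(p) = 0.4540
  s3: p = 33/212 = 0.1557, -p*log2(p) = 0.4177
  s4: p = 55/212 = 0.2594, -p*log2(p) = 0.5050
  s5: p = 36/212 = 0.1698, -p*log2(p) = 0.4344
H = sum of terms = 2.2963
Rounded to 2 decimals: 2.30

2.30


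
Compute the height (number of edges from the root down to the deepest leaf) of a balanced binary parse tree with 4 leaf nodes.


In a balanced binary tree with n leaves the deepest leaf is ceil(log2(n)) edges below the root.
log2(4) = 2.0000
ceil(2.0000) = 2
height (edges) = 2

2


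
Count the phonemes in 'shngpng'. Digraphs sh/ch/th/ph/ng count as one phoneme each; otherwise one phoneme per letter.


Parsing 'shngpng' greedily, digraphs first:
  'sh' -> digraph (1 consonant phoneme) (phonemes so far: 1)
  'ng' -> digraph (1 consonant phoneme) (phonemes so far: 2)
  'p' -> consonant phoneme (phonemes so far: 3)
  'ng' -> digraph (1 consonant phoneme) (phonemes so far: 4)
Total phonemes: 4

4


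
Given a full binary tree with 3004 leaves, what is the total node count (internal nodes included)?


Leaf nodes (terminals): 3004
Internal nodes = n - 1 = 3004 - 1 = 3003
Total = leaves + internal = 3004 + 3003 = 6007

6007


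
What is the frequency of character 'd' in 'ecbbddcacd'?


Scanning 'ecbbddcacd' for 'd':
  Position 4: 'd' -> MATCH (count: 1)
  Position 5: 'd' -> MATCH (count: 2)
  Position 9: 'd' -> MATCH (count: 3)
Total occurrences of 'd': 3

3


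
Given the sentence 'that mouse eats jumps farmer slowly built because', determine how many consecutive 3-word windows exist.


Word trigrams from [8] words:
  Trigram 1: (that mouse eats)
  Trigram 2: (mouse eats jumps)
  Trigram 3: (eats jumps farmer)
  Trigram 4: (jumps farmer slowly)
  Trigram 5: (farmer slowly built)
  Trigram 6: (slowly built because)
Total word trigrams: 8 - 2 = 6

6


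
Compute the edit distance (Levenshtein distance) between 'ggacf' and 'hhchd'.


Building DP table for s1='ggacf' (len 5) and s2='hhchd' (len 5):
       h  h  c  h  d
    0  1  2  3  4  5
  g 1  1  2  3  4  5
  g 2  2  2  3  4  5
  a 3  3  3  3  4  5
  c 4  4  4  3  4  5
  f 5  5  5  4  4  5
Edit distance = dp[5][5] = 5

5


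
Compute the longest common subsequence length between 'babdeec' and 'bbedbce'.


DP table for LCS of 'babdeec' and 'bbedbce':
       b  b  e  d  b  c  e
    0  0  0  0  0  0  0  0
  b 0  1  1  1  1  1  1  1
  a 0  1  1  1  1  1  1  1
  b 0  1  2  2  2  2  2  2
  d 0  1  2  2  3  3  3  3
  e 0  1  2  3  3  3  3  4
  e 0  1  2  3  3  3  3  4
  c 0  1  2  3  3  3  4  4
LCS: 'bbde'
LCS length = 4

4


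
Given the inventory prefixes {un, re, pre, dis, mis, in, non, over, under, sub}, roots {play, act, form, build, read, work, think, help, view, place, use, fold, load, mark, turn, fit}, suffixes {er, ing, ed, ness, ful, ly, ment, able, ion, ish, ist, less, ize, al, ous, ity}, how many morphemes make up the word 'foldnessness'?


Segmenting 'foldnessness' against the inventory:
  'fold' -> root (morpheme 1)
  'ness' -> suffix (morpheme 2)
  'ness' -> suffix (morpheme 3)
Total morphemes: 3

3


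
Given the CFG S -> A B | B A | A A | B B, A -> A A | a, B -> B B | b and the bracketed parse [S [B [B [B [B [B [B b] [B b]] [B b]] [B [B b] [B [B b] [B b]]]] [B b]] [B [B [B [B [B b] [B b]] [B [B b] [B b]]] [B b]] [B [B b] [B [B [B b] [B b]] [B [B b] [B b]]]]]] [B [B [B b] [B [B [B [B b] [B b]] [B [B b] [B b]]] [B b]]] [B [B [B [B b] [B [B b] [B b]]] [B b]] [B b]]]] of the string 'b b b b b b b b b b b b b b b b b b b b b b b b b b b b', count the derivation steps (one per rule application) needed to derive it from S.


Every bracketed nonterminal node [X ...] in the tree is produced by exactly one rule application.
Reading the tree off as a leftmost derivation:
  Step 1: S  =>  B B   (applied S -> B B)
  Step 2: B B  =>  B B B   (applied B -> B B)
  Step 3: B B B  =>  B B B B   (applied B -> B B)
  Step 4: B B B B  =>  B B B B B   (applied B -> B B)
  Step 5: B B B B B  =>  B B B B B B   (applied B -> B B)
  Step 6: B B B B B B  =>  B B B B B B B   (applied B -> B B)
  Step 7: B B B B B B B  =>  b B B B B B B   (applied B -> b)
  Step 8: b B B B B B B  =>  b b B B B B B   (applied B -> b)
  Step 9: b b B B B B B  =>  b b b B B B B   (applied B -> b)
  Step 10: b b b B B B B  =>  b b b B B B B B   (applied B -> B B)
  Step 11: b b b B B B B B  =>  b b b b B B B B   (applied B -> b)
  Step 12: b b b b B B B B  =>  b b b b B B B B B   (applied B -> B B)
  Step 13: b b b b B B B B B  =>  b b b b b B B B B   (applied B -> b)
  Step 14: b b b b b B B B B  =>  b b b b b b B B B   (applied B -> b)
  Step 15: b b b b b b B B B  =>  b b b b b b b B B   (applied B -> b)
  Step 16: b b b b b b b B B  =>  b b b b b b b B B B   (applied B -> B B)
  Step 17: b b b b b b b B B B  =>  b b b b b b b B B B B   (applied B -> B B)
  Step 18: b b b b b b b B B B B  =>  b b b b b b b B B B B B   (applied B -> B B)
  Step 19: b b b b b b b B B B B B  =>  b b b b b b b B B B B B B   (applied B -> B B)
  Step 20: b b b b b b b B B B B B B  =>  b b b b b b b b B B B B B   (applied B -> b)
  Step 21: b b b b b b b b B B B B B  =>  b b b b b b b b b B B B B   (applied B -> b)
  Step 22: b b b b b b b b b B B B B  =>  b b b b b b b b b B B B B B   (applied B -> B B)
  Step 23: b b b b b b b b b B B B B B  =>  b b b b b b b b b b B B B B   (applied B -> b)
  Step 24: b b b b b b b b b b B B B B  =>  b b b b b b b b b b b B B B   (applied B -> b)
  Step 25: b b b b b b b b b b b B B B  =>  b b b b b b b b b b b b B B   (applied B -> b)
  Step 26: b b b b b b b b b b b b B B  =>  b b b b b b b b b b b b B B B   (applied B -> B B)
  Step 27: b b b b b b b b b b b b B B B  =>  b b b b b b b b b b b b b B B   (applied B -> b)
  Step 28: b b b b b b b b b b b b b B B  =>  b b b b b b b b b b b b b B B B   (applied B -> B B)
  Step 29: b b b b b b b b b b b b b B B B  =>  b b b b b b b b b b b b b B B B B   (applied B -> B B)
  Step 30: b b b b b b b b b b b b b B B B B  =>  b b b b b b b b b b b b b b B B B   (applied B -> b)
  Step 31: b b b b b b b b b b b b b b B B B  =>  b b b b b b b b b b b b b b b B B   (applied B -> b)
  Step 32: b b b b b b b b b b b b b b b B B  =>  b b b b b b b b b b b b b b b B B B   (applied B -> B B)
  Step 33: b b b b b b b b b b b b b b b B B B  =>  b b b b b b b b b b b b b b b b B B   (applied B -> b)
  Step 34: b b b b b b b b b b b b b b b b B B  =>  b b b b b b b b b b b b b b b b b B   (applied B -> b)
  Step 35: b b b b b b b b b b b b b b b b b B  =>  b b b b b b b b b b b b b b b b b B B   (applied B -> B B)
  Step 36: b b b b b b b b b b b b b b b b b B B  =>  b b b b b b b b b b b b b b b b b B B B   (applied B -> B B)
  Step 37: b b b b b b b b b b b b b b b b b B B B  =>  b b b b b b b b b b b b b b b b b b B B   (applied B -> b)
  Step 38: b b b b b b b b b b b b b b b b b b B B  =>  b b b b b b b b b b b b b b b b b b B B B   (applied B -> B B)
  Step 39: b b b b b b b b b b b b b b b b b b B B B  =>  b b b b b b b b b b b b b b b b b b B B B B   (applied B -> B B)
  Step 40: b b b b b b b b b b b b b b b b b b B B B B  =>  b b b b b b b b b b b b b b b b b b B B B B B   (applied B -> B B)
  Step 41: b b b b b b b b b b b b b b b b b b B B B B B  =>  b b b b b b b b b b b b b b b b b b b B B B B   (applied B -> b)
  Step 42: b b b b b b b b b b b b b b b b b b b B B B B  =>  b b b b b b b b b b b b b b b b b b b b B B B   (applied B -> b)
  Step 43: b b b b b b b b b b b b b b b b b b b b B B B  =>  b b b b b b b b b b b b b b b b b b b b B B B B   (applied B -> B B)
  Step 44: b b b b b b b b b b b b b b b b b b b b B B B B  =>  b b b b b b b b b b b b b b b b b b b b b B B B   (applied B -> b)
  Step 45: b b b b b b b b b b b b b b b b b b b b b B B B  =>  b b b b b b b b b b b b b b b b b b b b b b B B   (applied B -> b)
  Step 46: b b b b b b b b b b b b b b b b b b b b b b B B  =>  b b b b b b b b b b b b b b b b b b b b b b b B   (applied B -> b)
  Step 47: b b b b b b b b b b b b b b b b b b b b b b b B  =>  b b b b b b b b b b b b b b b b b b b b b b b B B   (applied B -> B B)
  Step 48: b b b b b b b b b b b b b b b b b b b b b b b B B  =>  b b b b b b b b b b b b b b b b b b b b b b b B B B   (applied B -> B B)
  Step 49: b b b b b b b b b b b b b b b b b b b b b b b B B B  =>  b b b b b b b b b b b b b b b b b b b b b b b B B B B   (applied B -> B B)
  Step 50: b b b b b b b b b b b b b b b b b b b b b b b B B B B  =>  b b b b b b b b b b b b b b b b b b b b b b b b B B B   (applied B -> b)
  Step 51: b b b b b b b b b b b b b b b b b b b b b b b b B B B  =>  b b b b b b b b b b b b b b b b b b b b b b b b B B B B   (applied B -> B B)
  Step 52: b b b b b b b b b b b b b b b b b b b b b b b b B B B B  =>  b b b b b b b b b b b b b b b b b b b b b b b b b B B B   (applied B -> b)
  Step 53: b b b b b b b b b b b b b b b b b b b b b b b b b B B B  =>  b b b b b b b b b b b b b b b b b b b b b b b b b b B B   (applied B -> b)
  Step 54: b b b b b b b b b b b b b b b b b b b b b b b b b b B B  =>  b b b b b b b b b b b b b b b b b b b b b b b b b b b B   (applied B -> b)
  Step 55: b b b b b b b b b b b b b b b b b b b b b b b b b b b B  =>  b b b b b b b b b b b b b b b b b b b b b b b b b b b b   (applied B -> b)
Final yield: b b b b b b b b b b b b b b b b b b b b b b b b b b b b
Total rewrite steps: 55

55


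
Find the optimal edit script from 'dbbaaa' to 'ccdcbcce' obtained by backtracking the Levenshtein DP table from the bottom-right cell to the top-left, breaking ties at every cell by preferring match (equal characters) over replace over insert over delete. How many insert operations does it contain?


Edit distance = 6. Backtracking from cell (6, 8) with preference match > replace > insert > delete,
then listing the resulting alignment 'dbbaaa' -> 'ccdcbcce' left to right:
  Step 1: insert 'c' [insertion #1]
  Step 2: insert 'c' [insertion #2]
  Step 3: keep 'd'
  Step 4: replace b->c
  Step 5: keep 'b'
  Step 6: replace a->c
  Step 7: replace a->c
  Step 8: replace a->e
Total insertions: 2

2


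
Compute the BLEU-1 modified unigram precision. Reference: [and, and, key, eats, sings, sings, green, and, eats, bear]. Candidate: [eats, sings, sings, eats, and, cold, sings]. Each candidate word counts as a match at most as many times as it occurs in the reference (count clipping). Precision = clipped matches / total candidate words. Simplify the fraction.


Reference word counts: {'and': 3, 'bear': 1, 'eats': 2, 'green': 1, 'key': 1, 'sings': 2}
Checking each candidate word (with clipping):
  'eats' -> in reference (ref count 2, used 1/2) -> match (matches: 1)
  'sings' -> in reference (ref count 2, used 1/2) -> match (matches: 2)
  'sings' -> in reference (ref count 2, used 2/2) -> match (matches: 3)
  'eats' -> in reference (ref count 2, used 2/2) -> match (matches: 4)
  'and' -> in reference (ref count 3, used 1/3) -> match (matches: 5)
  'cold' -> not in reference -> no match (matches: 5)
  'sings' -> ref count 2 already used up (2/2) -> clipped, no match (matches: 5)
Clipped matches: 5, Candidate length: 7
Precision = 5/7

5/7


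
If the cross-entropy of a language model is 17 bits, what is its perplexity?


Perplexity formula: PP = 2^H
H = 17
PP = 2^17
PP = 2^17 = 131072

131072


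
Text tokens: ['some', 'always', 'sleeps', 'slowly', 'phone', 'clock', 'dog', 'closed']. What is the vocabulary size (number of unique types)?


Listing all tokens and tracking unique types:
  Token 1: 'some' -> NEW (unique so far: 1)
  Token 2: 'always' -> NEW (unique so far: 2)
  Token 3: 'sleeps' -> NEW (unique so far: 3)
  Token 4: 'slowly' -> NEW (unique so far: 4)
  Token 5: 'phone' -> NEW (unique so far: 5)
  Token 6: 'clock' -> NEW (unique so far: 6)
  Token 7: 'dog' -> NEW (unique so far: 7)
  Token 8: 'closed' -> NEW (unique so far: 8)
Unique types: ('always', 'clock', 'closed', 'dog', 'phone', 'sleeps', 'slowly', 'some')
Vocabulary size: 8

8


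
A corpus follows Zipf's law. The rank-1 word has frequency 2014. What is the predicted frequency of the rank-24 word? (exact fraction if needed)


Zipf's law: freq(rank) = f1 / rank
f1 = 2014, rank = 24
freq = 2014 / 24
GCD(2014, 24) = 2
Simplified: 1007/12

1007/12


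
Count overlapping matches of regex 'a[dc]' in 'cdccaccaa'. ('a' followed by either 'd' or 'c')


Pattern: a[dc] means 'a' followed by either 'd' or 'c'.
Scanning 'cdccaccaa' position-by-position:
  Pos 0: window 'cd' -> no
  Pos 1: window 'dc' -> no
  Pos 2: window 'cc' -> no
  Pos 3: window 'ca' -> no
  Pos 4: window 'ac' -> MATCH
  Pos 5: window 'cc' -> no
  Pos 6: window 'ca' -> no
  Pos 7: window 'aa' -> no
  Pos 8: window 'a' -> no
Total matches: 1

1


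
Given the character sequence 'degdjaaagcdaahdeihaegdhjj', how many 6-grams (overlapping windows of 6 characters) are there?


String 'degdjaaagcdaahdeihaegdhjj' has length L = 25.
Number of overlapping n-grams = L - n + 1
Substituting: 25 - 6 + 1 = 20

20


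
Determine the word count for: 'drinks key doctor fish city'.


Counting words by splitting on spaces:
  Word 1: 'drinks'
  Word 2: 'key'
  Word 3: 'doctor'
  Word 4: 'fish'
  Word 5: 'city'
Total words: 5

5


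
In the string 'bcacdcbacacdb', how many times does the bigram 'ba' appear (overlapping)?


Scanning 'bcacdcbacacdb' for bigram 'ba':
  Position 0: 'bc' -> no
  Position 1: 'ca' -> no
  Position 2: 'ac' -> no
  Position 3: 'cd' -> no
  Position 4: 'dc' -> no
  Position 5: 'cb' -> no
  Position 6: 'ba' -> MATCH
  Position 7: 'ac' -> no
  Position 8: 'ca' -> no
  Position 9: 'ac' -> no
  Position 10: 'cd' -> no
  Position 11: 'db' -> no
Total matches: 1

1


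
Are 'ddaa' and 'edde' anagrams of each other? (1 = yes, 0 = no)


Sort characters of 'ddaa': 'aadd'
Sort characters of 'edde': 'ddee'
Sorted forms differ -> they are NOT anagrams
Result: 0

0


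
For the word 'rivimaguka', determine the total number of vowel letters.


Scanning each character of 'rivimaguka':
  Position 1: 'r' -> consonant (running count: 0)
  Position 2: 'i' -> vowel (running count: 1)
  Position 3: 'v' -> consonant (running count: 1)
  Position 4: 'i' -> vowel (running count: 2)
  Position 5: 'm' -> consonant (running count: 2)
  Position 6: 'a' -> vowel (running count: 3)
  Position 7: 'g' -> consonant (running count: 3)
  Position 8: 'u' -> vowel (running count: 4)
  Position 9: 'k' -> consonant (running count: 4)
  Position 10: 'a' -> vowel (running count: 5)
Total vowels: 5

5


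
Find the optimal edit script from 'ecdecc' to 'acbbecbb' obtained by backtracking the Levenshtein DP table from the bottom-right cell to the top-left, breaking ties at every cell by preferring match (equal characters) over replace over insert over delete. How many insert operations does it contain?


Edit distance = 5. Backtracking from cell (6, 8) with preference match > replace > insert > delete,
then listing the resulting alignment 'ecdecc' -> 'acbbecbb' left to right:
  Step 1: replace e->a
  Step 2: keep 'c'
  Step 3: insert 'b' [insertion #1]
  Step 4: replace d->b
  Step 5: keep 'e'
  Step 6: keep 'c'
  Step 7: insert 'b' [insertion #2]
  Step 8: replace c->b
Total insertions: 2

2


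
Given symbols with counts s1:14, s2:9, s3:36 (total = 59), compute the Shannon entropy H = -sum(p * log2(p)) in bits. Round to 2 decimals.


Computing entropy H = -sum(p_i * log2(p_i)):
  s1: p = 14/59 = 0.2373, -p*log2(p) = 0.4924
  s2: p = 9/59 = 0.1525, -p*log2(p) = 0.4138
  s3: p = 36/59 = 0.6102, -p*log2(p) = 0.4349
H = sum of terms = 1.3411
Rounded to 2 decimals: 1.34

1.34


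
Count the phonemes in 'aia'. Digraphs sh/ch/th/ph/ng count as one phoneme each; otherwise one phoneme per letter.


Parsing 'aia' greedily, digraphs first:
  'a' -> vowel phoneme (phonemes so far: 1)
  'i' -> vowel phoneme (phonemes so far: 2)
  'a' -> vowel phoneme (phonemes so far: 3)
Total phonemes: 3

3


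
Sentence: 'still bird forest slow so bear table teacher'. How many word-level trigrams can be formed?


Word trigrams from [8] words:
  Trigram 1: (still bird forest)
  Trigram 2: (bird forest slow)
  Trigram 3: (forest slow so)
  Trigram 4: (slow so bear)
  Trigram 5: (so bear table)
  Trigram 6: (bear table teacher)
Total word trigrams: 8 - 2 = 6

6


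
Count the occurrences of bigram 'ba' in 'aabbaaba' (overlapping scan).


Scanning 'aabbaaba' for bigram 'ba':
  Position 0: 'aa' -> no
  Position 1: 'ab' -> no
  Position 2: 'bb' -> no
  Position 3: 'ba' -> MATCH
  Position 4: 'aa' -> no
  Position 5: 'ab' -> no
  Position 6: 'ba' -> MATCH
Total matches: 2

2


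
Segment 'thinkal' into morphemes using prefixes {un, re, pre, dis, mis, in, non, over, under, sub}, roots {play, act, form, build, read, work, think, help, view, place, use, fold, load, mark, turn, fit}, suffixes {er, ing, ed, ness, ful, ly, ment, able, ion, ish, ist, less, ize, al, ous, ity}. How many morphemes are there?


Segmenting 'thinkal' against the inventory:
  'think' -> root (morpheme 1)
  'al' -> suffix (morpheme 2)
Total morphemes: 2

2


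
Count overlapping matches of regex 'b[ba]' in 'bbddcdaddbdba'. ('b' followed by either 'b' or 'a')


Pattern: b[ba] means 'b' followed by either 'b' or 'a'.
Scanning 'bbddcdaddbdba' position-by-position:
  Pos 0: window 'bb' -> MATCH
  Pos 1: window 'bd' -> no
  Pos 2: window 'dd' -> no
  Pos 3: window 'dc' -> no
  Pos 4: window 'cd' -> no
  Pos 5: window 'da' -> no
  Pos 6: window 'ad' -> no
  Pos 7: window 'dd' -> no
  Pos 8: window 'db' -> no
  Pos 9: window 'bd' -> no
  Pos 10: window 'db' -> no
  Pos 11: window 'ba' -> MATCH
  Pos 12: window 'a' -> no
Total matches: 2

2


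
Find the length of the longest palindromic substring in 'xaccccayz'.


Scanning 'xaccccayz' for palindromic substrings.
Substring at positions 1-6: 'acccca'.
Check: reverse('acccca') = 'acccca' -> palindrome confirmed.
Neighbouring characters ('x' / 'y') break symmetry, so it cannot extend further.
No longer palindromic substring exists; longest length = 6

6


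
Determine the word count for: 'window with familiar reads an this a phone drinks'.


Counting words by splitting on spaces:
  Word 1: 'window'
  Word 2: 'with'
  Word 3: 'familiar'
  Word 4: 'reads'
  Word 5: 'an'
  Word 6: 'this'
  Word 7: 'a'
  Word 8: 'phone'
  Word 9: 'drinks'
Total words: 9

9


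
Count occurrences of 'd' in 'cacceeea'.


Scanning 'cacceeea' for 'd':
  No matches found.
Total occurrences of 'd': 0

0


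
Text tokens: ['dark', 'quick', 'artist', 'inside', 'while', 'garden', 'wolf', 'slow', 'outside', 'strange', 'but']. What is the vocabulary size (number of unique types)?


Listing all tokens and tracking unique types:
  Token 1: 'dark' -> NEW (unique so far: 1)
  Token 2: 'quick' -> NEW (unique so far: 2)
  Token 3: 'artist' -> NEW (unique so far: 3)
  Token 4: 'inside' -> NEW (unique so far: 4)
  Token 5: 'while' -> NEW (unique so far: 5)
  Token 6: 'garden' -> NEW (unique so far: 6)
  Token 7: 'wolf' -> NEW (unique so far: 7)
  Token 8: 'slow' -> NEW (unique so far: 8)
  Token 9: 'outside' -> NEW (unique so far: 9)
  Token 10: 'strange' -> NEW (unique so far: 10)
  Token 11: 'but' -> NEW (unique so far: 11)
Unique types: ('artist', 'but', 'dark', 'garden', 'inside', 'outside', 'quick', 'slow', 'strange', 'while', 'wolf')
Vocabulary size: 11

11


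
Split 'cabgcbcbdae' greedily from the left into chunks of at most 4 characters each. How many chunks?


'cabgcbcbdae' has 11 characters.
Chunking with max size 4:
  Chunk 1: 'cabg' (positions 0-3)
  Chunk 2: 'cbcb' (positions 4-7)
  Chunk 3: 'dae' (positions 8-10)
Total chunks: ceil(11 / 4) = 3

3


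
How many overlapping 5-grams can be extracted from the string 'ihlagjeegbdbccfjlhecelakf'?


String 'ihlagjeegbdbccfjlhecelakf' has length L = 25.
Number of overlapping n-grams = L - n + 1
Substituting: 25 - 5 + 1 = 21

21


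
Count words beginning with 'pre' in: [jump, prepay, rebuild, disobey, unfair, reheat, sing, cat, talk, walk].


Checking each word for prefix 'pre':
  'jump' -> no (count: 0)
  'prepay' -> YES, starts with 'pre' (count: 1)
  'rebuild' -> no (count: 1)
  'disobey' -> no (count: 1)
  'unfair' -> no (count: 1)
  'reheat' -> no (count: 1)
  'sing' -> no (count: 1)
  'cat' -> no (count: 1)
  'talk' -> no (count: 1)
  'walk' -> no (count: 1)
Total with prefix 'pre': 1

1


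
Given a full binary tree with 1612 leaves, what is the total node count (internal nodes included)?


Leaf nodes (terminals): 1612
Internal nodes = n - 1 = 1612 - 1 = 1611
Total = leaves + internal = 1612 + 1611 = 3223

3223


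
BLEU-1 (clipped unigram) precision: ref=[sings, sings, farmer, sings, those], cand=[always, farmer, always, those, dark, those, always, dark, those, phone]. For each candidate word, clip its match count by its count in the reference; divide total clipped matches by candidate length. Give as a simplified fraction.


Reference word counts: {'farmer': 1, 'sings': 3, 'those': 1}
Checking each candidate word (with clipping):
  'always' -> not in reference -> no match (matches: 0)
  'farmer' -> in reference (ref count 1, used 1/1) -> match (matches: 1)
  'always' -> not in reference -> no match (matches: 1)
  'those' -> in reference (ref count 1, used 1/1) -> match (matches: 2)
  'dark' -> not in reference -> no match (matches: 2)
  'those' -> ref count 1 already used up (1/1) -> clipped, no match (matches: 2)
  'always' -> not in reference -> no match (matches: 2)
  'dark' -> not in reference -> no match (matches: 2)
  'those' -> ref count 1 already used up (1/1) -> clipped, no match (matches: 2)
  'phone' -> not in reference -> no match (matches: 2)
Clipped matches: 2, Candidate length: 10
Precision = 2/10 = 1/5

1/5


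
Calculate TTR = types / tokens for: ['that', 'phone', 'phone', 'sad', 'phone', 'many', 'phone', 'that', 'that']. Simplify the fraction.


Tokens: 9
Unique types: ('many', 'phone', 'sad', 'that') = 4
TTR = 4/9
Already in lowest terms.

4/9


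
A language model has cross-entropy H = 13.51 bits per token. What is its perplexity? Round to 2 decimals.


Perplexity formula: PP = 2^H
H = 13.51
PP = 2^13.51
Decompose: 2^13.51 = 2^13 * 2^0.51
2^13 = 8192, 2^0.51 ~ 1.4240502
PP ~ 8192 * 1.4240502 = 11665.8192384
Rounded to 2 decimals: 11665.82

11665.82


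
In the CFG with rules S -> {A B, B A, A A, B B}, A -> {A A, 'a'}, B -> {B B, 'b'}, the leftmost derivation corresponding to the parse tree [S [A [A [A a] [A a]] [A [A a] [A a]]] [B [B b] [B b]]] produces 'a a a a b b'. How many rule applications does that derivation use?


Every bracketed nonterminal node [X ...] in the tree is produced by exactly one rule application.
Reading the tree off as a leftmost derivation:
  Step 1: S  =>  A B   (applied S -> A B)
  Step 2: A B  =>  A A B   (applied A -> A A)
  Step 3: A A B  =>  A A A B   (applied A -> A A)
  Step 4: A A A B  =>  a A A B   (applied A -> a)
  Step 5: a A A B  =>  a a A B   (applied A -> a)
  Step 6: a a A B  =>  a a A A B   (applied A -> A A)
  Step 7: a a A A B  =>  a a a A B   (applied A -> a)
  Step 8: a a a A B  =>  a a a a B   (applied A -> a)
  Step 9: a a a a B  =>  a a a a B B   (applied B -> B B)
  Step 10: a a a a B B  =>  a a a a b B   (applied B -> b)
  Step 11: a a a a b B  =>  a a a a b b   (applied B -> b)
Final yield: a a a a b b
Total rewrite steps: 11

11


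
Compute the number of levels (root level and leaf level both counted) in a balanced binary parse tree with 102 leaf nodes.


In a balanced binary tree with n leaves the deepest leaf is ceil(log2(n)) edges below the root,
so counting node levels inclusive of root and leaves gives ceil(log2(n)) + 1 levels.
log2(102) = 6.6724
ceil(6.6724) = 7
levels = 7 + 1 = 8

8


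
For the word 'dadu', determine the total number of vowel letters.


Scanning each character of 'dadu':
  Position 1: 'd' -> consonant (running count: 0)
  Position 2: 'a' -> vowel (running count: 1)
  Position 3: 'd' -> consonant (running count: 1)
  Position 4: 'u' -> vowel (running count: 2)
Total vowels: 2

2


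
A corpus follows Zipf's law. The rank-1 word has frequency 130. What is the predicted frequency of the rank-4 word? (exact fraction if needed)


Zipf's law: freq(rank) = f1 / rank
f1 = 130, rank = 4
freq = 130 / 4
GCD(130, 4) = 2
Simplified: 65/2

65/2


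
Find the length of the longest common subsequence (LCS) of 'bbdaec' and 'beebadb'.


DP table for LCS of 'bbdaec' and 'beebadb':
       b  e  e  b  a  d  b
    0  0  0  0  0  0  0  0
  b 0  1  1  1  1  1  1  1
  b 0  1  1  1  2  2  2  2
  d 0  1  1  1  2  2  3  3
  a 0  1  1  1  2  3  3  3
  e 0  1  2  2  2  3  3  3
  c 0  1  2  2  2  3  3  3
LCS: 'bbd'
LCS length = 3

3


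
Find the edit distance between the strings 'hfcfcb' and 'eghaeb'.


Building DP table for s1='hfcfcb' (len 6) and s2='eghaeb' (len 6):
       e  g  h  a  e  b
    0  1  2  3  4  5  6
  h 1  1  2  2  3  4  5
  f 2  2  2  3  3  4  5
  c 3  3  3  3  4  4  5
  f 4  4  4  4  4  5  5
  c 5  5  5  5  5  5  6
  b 6  6  6  6  6  6  5
Edit distance = dp[6][6] = 5

5


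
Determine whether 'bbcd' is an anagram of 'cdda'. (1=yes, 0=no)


Sort characters of 'bbcd': 'bbcd'
Sort characters of 'cdda': 'acdd'
Sorted forms differ -> they are NOT anagrams
Result: 0

0


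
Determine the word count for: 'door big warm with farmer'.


Counting words by splitting on spaces:
  Word 1: 'door'
  Word 2: 'big'
  Word 3: 'warm'
  Word 4: 'with'
  Word 5: 'farmer'
Total words: 5

5


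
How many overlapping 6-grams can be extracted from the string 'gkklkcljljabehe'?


String 'gkklkcljljabehe' has length L = 15.
Number of overlapping n-grams = L - n + 1
Substituting: 15 - 6 + 1 = 10

10


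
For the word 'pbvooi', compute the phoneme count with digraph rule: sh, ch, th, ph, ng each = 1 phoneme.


Parsing 'pbvooi' greedily, digraphs first:
  'p' -> consonant phoneme (phonemes so far: 1)
  'b' -> consonant phoneme (phonemes so far: 2)
  'v' -> consonant phoneme (phonemes so far: 3)
  'o' -> vowel phoneme (phonemes so far: 4)
  'o' -> vowel phoneme (phonemes so far: 5)
  'i' -> vowel phoneme (phonemes so far: 6)
Total phonemes: 6

6


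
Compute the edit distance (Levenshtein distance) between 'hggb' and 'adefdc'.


Building DP table for s1='hggb' (len 4) and s2='adefdc' (len 6):
       a  d  e  f  d  c
    0  1  2  3  4  5  6
  h 1  1  2  3  4  5  6
  g 2  2  2  3  4  5  6
  g 3  3  3  3  4  5  6
  b 4  4  4  4  4  5  6
Edit distance = dp[4][6] = 6

6


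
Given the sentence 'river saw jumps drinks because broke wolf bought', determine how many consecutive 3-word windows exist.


Word trigrams from [8] words:
  Trigram 1: (river saw jumps)
  Trigram 2: (saw jumps drinks)
  Trigram 3: (jumps drinks because)
  Trigram 4: (drinks because broke)
  Trigram 5: (because broke wolf)
  Trigram 6: (broke wolf bought)
Total word trigrams: 8 - 2 = 6

6


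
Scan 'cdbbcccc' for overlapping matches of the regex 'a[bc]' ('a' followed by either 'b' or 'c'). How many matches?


Pattern: a[bc] means 'a' followed by either 'b' or 'c'.
Scanning 'cdbbcccc' position-by-position:
  Pos 0: window 'cd' -> no
  Pos 1: window 'db' -> no
  Pos 2: window 'bb' -> no
  Pos 3: window 'bc' -> no
  Pos 4: window 'cc' -> no
  Pos 5: window 'cc' -> no
  Pos 6: window 'cc' -> no
  Pos 7: window 'c' -> no
Total matches: 0

0


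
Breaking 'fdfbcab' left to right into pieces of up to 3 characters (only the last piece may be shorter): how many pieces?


'fdfbcab' has 7 characters.
Chunking with max size 3:
  Chunk 1: 'fdf' (positions 0-2)
  Chunk 2: 'bca' (positions 3-5)
  Chunk 3: 'b' (positions 6-6)
Total chunks: ceil(7 / 3) = 3

3


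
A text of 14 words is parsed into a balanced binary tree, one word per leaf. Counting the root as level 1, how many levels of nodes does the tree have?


In a balanced binary tree with n leaves the deepest leaf is ceil(log2(n)) edges below the root,
so counting node levels inclusive of root and leaves gives ceil(log2(n)) + 1 levels.
log2(14) = 3.8074
ceil(3.8074) = 4
levels = 4 + 1 = 5

5


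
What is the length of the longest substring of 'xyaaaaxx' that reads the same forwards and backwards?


Scanning 'xyaaaaxx' for palindromic substrings.
Substring at positions 2-5: 'aaaa'.
Check: reverse('aaaa') = 'aaaa' -> palindrome confirmed.
Neighbouring characters ('y' / 'x') break symmetry, so it cannot extend further.
No longer palindromic substring exists; longest length = 4

4


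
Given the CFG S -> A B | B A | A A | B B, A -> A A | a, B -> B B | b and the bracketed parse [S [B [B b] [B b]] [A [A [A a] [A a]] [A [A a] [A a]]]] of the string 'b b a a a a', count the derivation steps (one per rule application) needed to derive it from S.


Every bracketed nonterminal node [X ...] in the tree is produced by exactly one rule application.
Reading the tree off as a leftmost derivation:
  Step 1: S  =>  B A   (applied S -> B A)
  Step 2: B A  =>  B B A   (applied B -> B B)
  Step 3: B B A  =>  b B A   (applied B -> b)
  Step 4: b B A  =>  b b A   (applied B -> b)
  Step 5: b b A  =>  b b A A   (applied A -> A A)
  Step 6: b b A A  =>  b b A A A   (applied A -> A A)
  Step 7: b b A A A  =>  b b a A A   (applied A -> a)
  Step 8: b b a A A  =>  b b a a A   (applied A -> a)
  Step 9: b b a a A  =>  b b a a A A   (applied A -> A A)
  Step 10: b b a a A A  =>  b b a a a A   (applied A -> a)
  Step 11: b b a a a A  =>  b b a a a a   (applied A -> a)
Final yield: b b a a a a
Total rewrite steps: 11

11


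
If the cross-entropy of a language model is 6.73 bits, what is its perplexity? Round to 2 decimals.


Perplexity formula: PP = 2^H
H = 6.73
PP = 2^6.73
Decompose: 2^6.73 = 2^6 * 2^0.73
2^6 = 64, 2^0.73 ~ 1.6586391
PP ~ 64 * 1.6586391 = 106.1529024
Rounded to 2 decimals: 106.15

106.15


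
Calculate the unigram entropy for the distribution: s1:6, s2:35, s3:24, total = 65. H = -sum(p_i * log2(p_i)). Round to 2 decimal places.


Computing entropy H = -sum(p_i * log2(p_i)):
  s1: p = 6/65 = 0.0923, -p*log2(p) = 0.3173
  s2: p = 35/65 = 0.5385, -p*log2(p) = 0.4809
  s3: p = 24/65 = 0.3692, -p*log2(p) = 0.5307
H = sum of terms = 1.3289
Rounded to 2 decimals: 1.33

1.33


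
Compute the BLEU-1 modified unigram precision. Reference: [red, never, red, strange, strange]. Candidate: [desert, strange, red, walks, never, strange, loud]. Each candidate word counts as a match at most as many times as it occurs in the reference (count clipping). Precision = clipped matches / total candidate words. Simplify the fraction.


Reference word counts: {'never': 1, 'red': 2, 'strange': 2}
Checking each candidate word (with clipping):
  'desert' -> not in reference -> no match (matches: 0)
  'strange' -> in reference (ref count 2, used 1/2) -> match (matches: 1)
  'red' -> in reference (ref count 2, used 1/2) -> match (matches: 2)
  'walks' -> not in reference -> no match (matches: 2)
  'never' -> in reference (ref count 1, used 1/1) -> match (matches: 3)
  'strange' -> in reference (ref count 2, used 2/2) -> match (matches: 4)
  'loud' -> not in reference -> no match (matches: 4)
Clipped matches: 4, Candidate length: 7
Precision = 4/7

4/7


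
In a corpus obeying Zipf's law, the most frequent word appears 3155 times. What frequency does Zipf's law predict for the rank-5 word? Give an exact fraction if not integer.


Zipf's law: freq(rank) = f1 / rank
f1 = 3155, rank = 5
freq = 3155 / 5
= 631

631


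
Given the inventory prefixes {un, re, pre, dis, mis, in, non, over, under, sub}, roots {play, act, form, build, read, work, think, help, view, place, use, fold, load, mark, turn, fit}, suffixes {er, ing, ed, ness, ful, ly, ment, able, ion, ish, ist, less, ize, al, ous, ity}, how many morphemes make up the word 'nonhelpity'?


Segmenting 'nonhelpity' against the inventory:
  'non' -> prefix (morpheme 1)
  'help' -> root (morpheme 2)
  'ity' -> suffix (morpheme 3)
Total morphemes: 3

3


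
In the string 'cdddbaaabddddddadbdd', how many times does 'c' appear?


Scanning 'cdddbaaabddddddadbdd' for 'c':
  Position 0: 'c' -> MATCH (count: 1)
Total occurrences of 'c': 1

1


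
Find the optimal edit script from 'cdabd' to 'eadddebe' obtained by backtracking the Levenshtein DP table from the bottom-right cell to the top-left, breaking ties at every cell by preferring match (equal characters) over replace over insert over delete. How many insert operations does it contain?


Edit distance = 6. Backtracking from cell (5, 8) with preference match > replace > insert > delete,
then listing the resulting alignment 'cdabd' -> 'eadddebe' left to right:
  Step 1: insert 'e' [insertion #1]
  Step 2: insert 'a' [insertion #2]
  Step 3: insert 'd' [insertion #3]
  Step 4: replace c->d
  Step 5: keep 'd'
  Step 6: replace a->e
  Step 7: keep 'b'
  Step 8: replace d->e
Total insertions: 3

3


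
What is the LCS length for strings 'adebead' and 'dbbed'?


DP table for LCS of 'adebead' and 'dbbed':
       d  b  b  e  d
    0  0  0  0  0  0
  a 0  0  0  0  0  0
  d 0  1  1  1  1  1
  e 0  1  1  1  2  2
  b 0  1  2  2  2  2
  e 0  1  2  2  3  3
  a 0  1  2  2  3  3
  d 0  1  2  2  3  4
LCS: 'dbed'
LCS length = 4

4


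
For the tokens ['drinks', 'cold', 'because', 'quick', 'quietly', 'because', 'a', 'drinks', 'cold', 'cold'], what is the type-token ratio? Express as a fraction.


Tokens: 10
Unique types: ('a', 'because', 'cold', 'drinks', 'quick', 'quietly') = 6
TTR = 6/10
Simplify: divide both by 2 -> 3/5
TTR = 3/5

3/5


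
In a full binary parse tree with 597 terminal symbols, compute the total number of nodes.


Leaf nodes (terminals): 597
Internal nodes = n - 1 = 597 - 1 = 596
Total = leaves + internal = 597 + 596 = 1193

1193


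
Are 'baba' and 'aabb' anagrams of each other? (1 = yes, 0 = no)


Sort characters of 'baba': 'aabb'
Sort characters of 'aabb': 'aabb'
Sorted forms match -> they ARE anagrams
Result: 1

1


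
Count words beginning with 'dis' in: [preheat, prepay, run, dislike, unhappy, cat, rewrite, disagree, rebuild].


Checking each word for prefix 'dis':
  'preheat' -> no (count: 0)
  'prepay' -> no (count: 0)
  'run' -> no (count: 0)
  'dislike' -> YES, starts with 'dis' (count: 1)
  'unhappy' -> no (count: 1)
  'cat' -> no (count: 1)
  'rewrite' -> no (count: 1)
  'disagree' -> YES, starts with 'dis' (count: 2)
  'rebuild' -> no (count: 2)
Total with prefix 'dis': 2

2


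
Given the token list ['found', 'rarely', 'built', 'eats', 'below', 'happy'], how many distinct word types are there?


Listing all tokens and tracking unique types:
  Token 1: 'found' -> NEW (unique so far: 1)
  Token 2: 'rarely' -> NEW (unique so far: 2)
  Token 3: 'built' -> NEW (unique so far: 3)
  Token 4: 'eats' -> NEW (unique so far: 4)
  Token 5: 'below' -> NEW (unique so far: 5)
  Token 6: 'happy' -> NEW (unique so far: 6)
Unique types: ('below', 'built', 'eats', 'found', 'happy', 'rarely')
Vocabulary size: 6

6


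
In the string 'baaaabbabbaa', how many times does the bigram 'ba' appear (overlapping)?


Scanning 'baaaabbabbaa' for bigram 'ba':
  Position 0: 'ba' -> MATCH
  Position 1: 'aa' -> no
  Position 2: 'aa' -> no
  Position 3: 'aa' -> no
  Position 4: 'ab' -> no
  Position 5: 'bb' -> no
  Position 6: 'ba' -> MATCH
  Position 7: 'ab' -> no
  Position 8: 'bb' -> no
  Position 9: 'ba' -> MATCH
  Position 10: 'aa' -> no
Total matches: 3

3


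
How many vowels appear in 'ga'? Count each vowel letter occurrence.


Scanning each character of 'ga':
  Position 1: 'g' -> consonant (running count: 0)
  Position 2: 'a' -> vowel (running count: 1)
Total vowels: 1

1


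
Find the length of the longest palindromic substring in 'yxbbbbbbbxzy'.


Scanning 'yxbbbbbbbxzy' for palindromic substrings.
Substring at positions 1-9: 'xbbbbbbbx'.
Check: reverse('xbbbbbbbx') = 'xbbbbbbbx' -> palindrome confirmed.
Neighbouring characters ('y' / 'z') break symmetry, so it cannot extend further.
No longer palindromic substring exists; longest length = 9

9


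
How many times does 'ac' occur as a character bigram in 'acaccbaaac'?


Scanning 'acaccbaaac' for bigram 'ac':
  Position 0: 'ac' -> MATCH
  Position 1: 'ca' -> no
  Position 2: 'ac' -> MATCH
  Position 3: 'cc' -> no
  Position 4: 'cb' -> no
  Position 5: 'ba' -> no
  Position 6: 'aa' -> no
  Position 7: 'aa' -> no
  Position 8: 'ac' -> MATCH
Total matches: 3

3


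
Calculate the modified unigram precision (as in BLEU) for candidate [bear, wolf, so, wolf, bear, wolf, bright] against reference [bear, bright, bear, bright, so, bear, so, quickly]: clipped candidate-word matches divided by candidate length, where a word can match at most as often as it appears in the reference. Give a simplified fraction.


Reference word counts: {'bear': 3, 'bright': 2, 'quickly': 1, 'so': 2}
Checking each candidate word (with clipping):
  'bear' -> in reference (ref count 3, used 1/3) -> match (matches: 1)
  'wolf' -> not in reference -> no match (matches: 1)
  'so' -> in reference (ref count 2, used 1/2) -> match (matches: 2)
  'wolf' -> not in reference -> no match (matches: 2)
  'bear' -> in reference (ref count 3, used 2/3) -> match (matches: 3)
  'wolf' -> not in reference -> no match (matches: 3)
  'bright' -> in reference (ref count 2, used 1/2) -> match (matches: 4)
Clipped matches: 4, Candidate length: 7
Precision = 4/7

4/7


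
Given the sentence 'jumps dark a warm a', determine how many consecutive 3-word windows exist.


Word trigrams from [5] words:
  Trigram 1: (jumps dark a)
  Trigram 2: (dark a warm)
  Trigram 3: (a warm a)
Total word trigrams: 5 - 2 = 3

3


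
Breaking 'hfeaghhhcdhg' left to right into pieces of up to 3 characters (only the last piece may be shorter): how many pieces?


'hfeaghhhcdhg' has 12 characters.
Chunking with max size 3:
  Chunk 1: 'hfe' (positions 0-2)
  Chunk 2: 'agh' (positions 3-5)
  Chunk 3: 'hhc' (positions 6-8)
  Chunk 4: 'dhg' (positions 9-11)
Total chunks: ceil(12 / 3) = 4

4


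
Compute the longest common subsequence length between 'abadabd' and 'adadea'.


DP table for LCS of 'abadabd' and 'adadea':
       a  d  a  d  e  a
    0  0  0  0  0  0  0
  a 0  1  1  1  1  1  1
  b 0  1  1  1  1  1  1
  a 0  1  1  2  2  2  2
  d 0  1  2  2  3  3  3
  a 0  1  2  3  3  3  4
  b 0  1  2  3  3  3  4
  d 0  1  2  3  4  4  4
LCS: 'aada'
LCS length = 4

4


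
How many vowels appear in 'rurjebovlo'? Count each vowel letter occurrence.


Scanning each character of 'rurjebovlo':
  Position 1: 'r' -> consonant (running count: 0)
  Position 2: 'u' -> vowel (running count: 1)
  Position 3: 'r' -> consonant (running count: 1)
  Position 4: 'j' -> consonant (running count: 1)
  Position 5: 'e' -> vowel (running count: 2)
  Position 6: 'b' -> consonant (running count: 2)
  Position 7: 'o' -> vowel (running count: 3)
  Position 8: 'v' -> consonant (running count: 3)
  Position 9: 'l' -> consonant (running count: 3)
  Position 10: 'o' -> vowel (running count: 4)
Total vowels: 4

4


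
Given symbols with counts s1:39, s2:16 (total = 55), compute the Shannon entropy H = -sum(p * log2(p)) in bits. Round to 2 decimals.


Computing entropy H = -sum(p_i * log2(p_i)):
  s1: p = 39/55 = 0.7091, -p*log2(p) = 0.3517
  s2: p = 16/55 = 0.2909, -p*log2(p) = 0.5182
H = sum of terms = 0.8699
Rounded to 2 decimals: 0.87

0.87


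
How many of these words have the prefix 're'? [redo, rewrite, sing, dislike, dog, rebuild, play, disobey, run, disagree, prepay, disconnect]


Checking each word for prefix 're':
  'redo' -> YES, starts with 're' (count: 1)
  'rewrite' -> YES, starts with 're' (count: 2)
  'sing' -> no (count: 2)
  'dislike' -> no (count: 2)
  'dog' -> no (count: 2)
  'rebuild' -> YES, starts with 're' (count: 3)
  'play' -> no (count: 3)
  'disobey' -> no (count: 3)
  'run' -> no (count: 3)
  'disagree' -> no (count: 3)
  'prepay' -> no (count: 3)
  'disconnect' -> no (count: 3)
Total with prefix 're': 3

3
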